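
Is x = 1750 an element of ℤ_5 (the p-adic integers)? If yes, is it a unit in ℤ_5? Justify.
x ∈ ℤ_5 but not a unit; v_5(x) = 3 > 0

ℤ_5 = {x ∈ ℚ_5 : v_5(x) ≥ 0} and ℤ_5^× = {x ∈ ℤ_5 : v_5(x) = 0}. Here v_5(1750) = v_5(num) − v_5(den) = 3; compare against these criteria.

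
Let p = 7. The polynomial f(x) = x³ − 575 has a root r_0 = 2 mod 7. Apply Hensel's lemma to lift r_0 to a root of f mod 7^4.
r_3 = 1066 (mod 2401)

Hensel: r_{i+1} = r_i − f(r_i)/f′(r_i) mod 7^{i+2}, where f′(x) = 3x². Iterate:
  r_0 = 2 (mod 7)
  r_1 = 37 (mod 49)
  r_2 = 37 (mod 343)
  r_3 = 1066 (mod 2401)
Final: r = 1066 with f(r) ≡ 0 mod 7^4.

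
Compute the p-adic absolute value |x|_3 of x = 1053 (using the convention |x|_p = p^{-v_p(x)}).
|1053|_3 = 1/81

Step 1 — compute v_3(x) by factoring powers of 3 out of the numerator and denominator: v_3(1053) = 4. Step 2 — apply |x|_p = p^{-v_p(x)} = 3^{-4} = 1/81.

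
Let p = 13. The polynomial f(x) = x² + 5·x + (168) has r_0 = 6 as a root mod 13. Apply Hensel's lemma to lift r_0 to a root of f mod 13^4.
r_3 = 19467 (mod 28561)

Hensel: r_{i+1} = r_i − f(r_i)·(f′(r_i))^{-1} mod 13^{i+2}, f′(x) = 2x + 5. Iterate:
  r_0 = 6 (mod 13)
  r_1 = 32 (mod 169)
  r_2 = 1891 (mod 2197)
  r_3 = 19467 (mod 28561)
Final: r = 19467 satisfies f(r) ≡ 0 mod 13^4.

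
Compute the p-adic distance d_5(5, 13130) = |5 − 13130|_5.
d_5(5, 13130) = 1/625

Step 1 — x − y = 5 − 13130 = -13125. Step 2 — v_5(-13125) = 4 (factor: -13125 = −(5^4 · 21); the sign does not affect v_p). Step 3 — |x − y|_5 = 5^{-4} = 1/625.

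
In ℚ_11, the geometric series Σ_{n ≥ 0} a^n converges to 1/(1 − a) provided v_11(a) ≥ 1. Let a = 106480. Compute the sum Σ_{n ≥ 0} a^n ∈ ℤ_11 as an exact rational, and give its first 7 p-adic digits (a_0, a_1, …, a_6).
Σ a^n = 1/(1 − a) = -1/106479;  first 7 digits = (1, 0, 0, 3, 7, 0, 9)

v_11(a) = 3 ≥ 1, so the series converges in ℤ_11 to 1/(1 − a) = 1/(1 − 106480) = -1/106479. Expand this rational in ℤ_11: compute digits iteratively via d_i = x_i mod 11, x_{i+1} = (x_i − d_i)/11. The first 7 digits are (1, 0, 0, 3, 7, 0, 9).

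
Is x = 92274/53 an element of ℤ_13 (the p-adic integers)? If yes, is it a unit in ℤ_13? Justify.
x ∈ ℤ_13 but not a unit; v_13(x) = 3 > 0

ℤ_13 = {x ∈ ℚ_13 : v_13(x) ≥ 0} and ℤ_13^× = {x ∈ ℤ_13 : v_13(x) = 0}. Here v_13(92274/53) = v_13(num) − v_13(den) = 3; compare against these criteria.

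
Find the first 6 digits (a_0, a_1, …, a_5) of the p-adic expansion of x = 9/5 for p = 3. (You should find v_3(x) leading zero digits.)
(a_0, …, a_5) = (0, 0, 2, 0, 1, 2)

v_3(9/5) = 2, so a_0 = ... = a_1 = 0. Factor out: x = 3^2 · u with u = 1/5 a unit in ℤ_3. Expand u iteratively via a_{v+i} = u_i mod 3, u_{i+1} = (u_i − a_{v+i})/3:
  u_0 = 1/5;  a_2 = 2;  u_1 = (u_0 − 2)/3 = -3/5
  u_1 = -3/5;  a_3 = 0;  u_2 = (u_1 − 0)/3 = -1/5
  u_2 = -1/5;  a_4 = 1;  u_3 = (u_2 − 1)/3 = -2/5
  u_3 = -2/5;  a_5 = 2;  u_4 = (u_3 − 2)/3 = -4/5
Digits: (0, 0, 2, 0, 1, 2).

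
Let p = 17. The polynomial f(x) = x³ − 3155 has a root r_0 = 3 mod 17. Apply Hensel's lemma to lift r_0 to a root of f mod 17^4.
r_3 = 7194 (mod 83521)

Hensel: r_{i+1} = r_i − f(r_i)/f′(r_i) mod 17^{i+2}, where f′(x) = 3x². Iterate:
  r_0 = 3 (mod 17)
  r_1 = 258 (mod 289)
  r_2 = 2281 (mod 4913)
  r_3 = 7194 (mod 83521)
Final: r = 7194 with f(r) ≡ 0 mod 17^4.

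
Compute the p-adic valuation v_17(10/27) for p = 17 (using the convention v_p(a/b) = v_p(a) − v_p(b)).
v_17(10/27) = 0

Factor powers of 17 from the numerator and denominator of the reduced fraction: 10 = 17^0 · 10 and 27 = 17^0 · 27. Apply v_p(a/b) = v_p(a) − v_p(b): v_17(10/27) = 0 − 0 = 0.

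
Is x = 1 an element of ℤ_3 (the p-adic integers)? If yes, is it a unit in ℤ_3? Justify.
x ∈ ℤ_3^× (unit); v_3(x) = 0

ℤ_3 = {x ∈ ℚ_3 : v_3(x) ≥ 0} and ℤ_3^× = {x ∈ ℤ_3 : v_3(x) = 0}. Here v_3(1) = v_3(num) − v_3(den) = 0; compare against these criteria.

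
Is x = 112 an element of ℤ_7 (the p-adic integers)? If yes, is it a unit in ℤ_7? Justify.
x ∈ ℤ_7 but not a unit; v_7(x) = 1 > 0

ℤ_7 = {x ∈ ℚ_7 : v_7(x) ≥ 0} and ℤ_7^× = {x ∈ ℤ_7 : v_7(x) = 0}. Here v_7(112) = v_7(num) − v_7(den) = 1; compare against these criteria.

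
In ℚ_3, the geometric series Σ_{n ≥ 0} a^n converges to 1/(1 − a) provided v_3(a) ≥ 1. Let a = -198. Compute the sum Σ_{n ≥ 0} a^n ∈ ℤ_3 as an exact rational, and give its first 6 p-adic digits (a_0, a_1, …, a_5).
Σ a^n = 1/(1 − a) = 1/199;  first 6 digits = (1, 0, 2, 1, 1, 1)

v_3(a) = 2 ≥ 1, so the series converges in ℤ_3 to 1/(1 − a) = 1/(1 − (-198)) = 1/199. Expand this rational in ℤ_3: compute digits iteratively via d_i = x_i mod 3, x_{i+1} = (x_i − d_i)/3. The first 6 digits are (1, 0, 2, 1, 1, 1).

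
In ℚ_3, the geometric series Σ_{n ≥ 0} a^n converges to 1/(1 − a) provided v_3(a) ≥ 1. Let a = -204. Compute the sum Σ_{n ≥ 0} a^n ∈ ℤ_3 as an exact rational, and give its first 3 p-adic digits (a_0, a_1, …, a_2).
Σ a^n = 1/(1 − a) = 1/205;  first 3 digits = (1, 1, 2)

v_3(a) = 1 ≥ 1, so the series converges in ℤ_3 to 1/(1 − a) = 1/(1 − (-204)) = 1/205. Expand this rational in ℤ_3: compute digits iteratively via d_i = x_i mod 3, x_{i+1} = (x_i − d_i)/3. The first 3 digits are (1, 1, 2).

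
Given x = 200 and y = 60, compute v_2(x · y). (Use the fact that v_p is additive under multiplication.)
v_2(12000) = 5

v_p(x) = 3 (factor: 200 = 2^3 · 25); v_p(y) = 2 (factor: 60 = 2^2 · 15). Additivity: v_p(xy) = v_p(x) + v_p(y) = 3 + 2 = 5. (Direct check: xy = 12000 = 2^5 · (375).)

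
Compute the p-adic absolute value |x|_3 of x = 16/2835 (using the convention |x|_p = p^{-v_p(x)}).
|16/2835|_3 = 81

Step 1 — compute v_3(x) by factoring powers of 3 out of the numerator and denominator: v_3(16/2835) = -4. Step 2 — apply |x|_p = p^{-v_p(x)} = 3^{4} = 81.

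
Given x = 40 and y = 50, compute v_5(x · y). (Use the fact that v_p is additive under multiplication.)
v_5(2000) = 3

v_p(x) = 1 (factor: 40 = 5^1 · 8); v_p(y) = 2 (factor: 50 = 5^2 · 2). Additivity: v_p(xy) = v_p(x) + v_p(y) = 1 + 2 = 3. (Direct check: xy = 2000 = 5^3 · (16).)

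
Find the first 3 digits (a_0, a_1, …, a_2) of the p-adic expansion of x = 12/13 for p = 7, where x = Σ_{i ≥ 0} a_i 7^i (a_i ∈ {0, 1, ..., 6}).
(a_0, …, a_2) = (2, 2, 4)

v_7(12/13) = 0 (numerator and denominator both coprime to 7), so x ∈ ℤ_7^×. Compute digits iteratively via a_i = x_i mod 7, x_{i+1} = (x_i − a_i)/7, with x_0 = x:
  x_0 = 12/13;  a_0 = 2;  x_1 = (x_0 − 2)/7 = -2/13
  x_1 = -2/13;  a_1 = 2;  x_2 = (x_1 − 2)/7 = -4/13
  x_2 = -4/13;  a_2 = 4;  x_3 = (x_2 − 4)/7 = -8/13
Digits: (2, 2, 4).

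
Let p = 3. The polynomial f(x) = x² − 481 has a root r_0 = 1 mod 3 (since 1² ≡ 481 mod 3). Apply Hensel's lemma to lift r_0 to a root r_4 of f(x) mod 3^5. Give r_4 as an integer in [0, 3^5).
r_4 = 142 (mod 243)

Hensel's recurrence: r_{i+1} = r_i − f(r_i)·(f′(r_i))^{-1} mod 3^{i+2}, with f′(x) = 2x. Iterate:
  r_0 = 1 (mod 3)
  r_1 = 7 (mod 9)
  r_2 = 7 (mod 27)
  r_3 = 61 (mod 81)
  r_4 = 142 (mod 243)
Final: r_4 = 142, and one checks f(r_4) ≡ 0 mod 3^5.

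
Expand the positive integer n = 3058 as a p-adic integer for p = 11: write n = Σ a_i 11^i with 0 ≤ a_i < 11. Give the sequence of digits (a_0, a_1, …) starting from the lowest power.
(a_0, a_1, …) = (0, 3, 3, 2)

Repeated division by 11 gives the digits low-to-high: 3058 = 3·11^1 + 3·11^2 + 2·11^3. Digit sequence: (0, 3, 3, 2).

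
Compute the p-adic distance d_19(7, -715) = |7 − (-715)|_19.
d_19(7, -715) = 1/361

Step 1 — x − y = 7 − (-715) = 722. Step 2 — v_19(722) = 2 (factor: 722 = (19^2 · 2); the sign does not affect v_p). Step 3 — |x − y|_19 = 19^{-2} = 1/361.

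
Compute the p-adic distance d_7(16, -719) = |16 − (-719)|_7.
d_7(16, -719) = 1/49

Step 1 — x − y = 16 − (-719) = 735. Step 2 — v_7(735) = 2 (factor: 735 = (7^2 · 15); the sign does not affect v_p). Step 3 — |x − y|_7 = 7^{-2} = 1/49.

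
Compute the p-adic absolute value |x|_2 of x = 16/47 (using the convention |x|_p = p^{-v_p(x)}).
|16/47|_2 = 1/16

Step 1 — compute v_2(x) by factoring powers of 2 out of the numerator and denominator: v_2(16/47) = 4. Step 2 — apply |x|_p = p^{-v_p(x)} = 2^{-4} = 1/16.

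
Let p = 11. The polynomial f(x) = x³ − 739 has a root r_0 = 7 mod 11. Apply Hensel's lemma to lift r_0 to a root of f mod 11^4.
r_3 = 9665 (mod 14641)

Hensel: r_{i+1} = r_i − f(r_i)/f′(r_i) mod 11^{i+2}, where f′(x) = 3x². Iterate:
  r_0 = 7 (mod 11)
  r_1 = 106 (mod 121)
  r_2 = 348 (mod 1331)
  r_3 = 9665 (mod 14641)
Final: r = 9665 with f(r) ≡ 0 mod 11^4.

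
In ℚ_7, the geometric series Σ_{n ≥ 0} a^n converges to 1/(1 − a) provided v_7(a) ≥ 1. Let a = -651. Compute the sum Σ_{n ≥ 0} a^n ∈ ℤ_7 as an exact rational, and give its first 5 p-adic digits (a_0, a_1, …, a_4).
Σ a^n = 1/(1 − a) = 1/652;  first 5 digits = (1, 5, 4, 0, 0)

v_7(a) = 1 ≥ 1, so the series converges in ℤ_7 to 1/(1 − a) = 1/(1 − (-651)) = 1/652. Expand this rational in ℤ_7: compute digits iteratively via d_i = x_i mod 7, x_{i+1} = (x_i − d_i)/7. The first 5 digits are (1, 5, 4, 0, 0).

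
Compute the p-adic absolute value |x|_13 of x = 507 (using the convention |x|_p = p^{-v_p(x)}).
|507|_13 = 1/169

Step 1 — compute v_13(x) by factoring powers of 13 out of the numerator and denominator: v_13(507) = 2. Step 2 — apply |x|_p = p^{-v_p(x)} = 13^{-2} = 1/169.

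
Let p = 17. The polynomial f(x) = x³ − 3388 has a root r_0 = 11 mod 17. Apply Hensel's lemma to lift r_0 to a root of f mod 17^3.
r_2 = 113 (mod 4913)

Hensel: r_{i+1} = r_i − f(r_i)/f′(r_i) mod 17^{i+2}, where f′(x) = 3x². Iterate:
  r_0 = 11 (mod 17)
  r_1 = 113 (mod 289)
  r_2 = 113 (mod 4913)
Final: r = 113 with f(r) ≡ 0 mod 17^3.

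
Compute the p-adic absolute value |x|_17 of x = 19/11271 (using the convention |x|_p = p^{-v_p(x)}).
|19/11271|_17 = 289

Step 1 — compute v_17(x) by factoring powers of 17 out of the numerator and denominator: v_17(19/11271) = -2. Step 2 — apply |x|_p = p^{-v_p(x)} = 17^{2} = 289.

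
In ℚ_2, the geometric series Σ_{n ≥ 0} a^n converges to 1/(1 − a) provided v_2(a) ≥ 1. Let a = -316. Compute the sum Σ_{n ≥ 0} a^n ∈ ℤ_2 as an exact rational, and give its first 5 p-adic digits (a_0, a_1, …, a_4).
Σ a^n = 1/(1 − a) = 1/317;  first 5 digits = (1, 0, 1, 0, 1)

v_2(a) = 2 ≥ 1, so the series converges in ℤ_2 to 1/(1 − a) = 1/(1 − (-316)) = 1/317. Expand this rational in ℤ_2: compute digits iteratively via d_i = x_i mod 2, x_{i+1} = (x_i − d_i)/2. The first 5 digits are (1, 0, 1, 0, 1).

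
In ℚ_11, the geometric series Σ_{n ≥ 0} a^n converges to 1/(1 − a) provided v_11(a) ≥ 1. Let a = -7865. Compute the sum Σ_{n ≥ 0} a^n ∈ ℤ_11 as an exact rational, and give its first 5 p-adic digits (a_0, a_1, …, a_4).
Σ a^n = 1/(1 − a) = 1/7866;  first 5 digits = (1, 0, 1, 5, 0)

v_11(a) = 2 ≥ 1, so the series converges in ℤ_11 to 1/(1 − a) = 1/(1 − (-7865)) = 1/7866. Expand this rational in ℤ_11: compute digits iteratively via d_i = x_i mod 11, x_{i+1} = (x_i − d_i)/11. The first 5 digits are (1, 0, 1, 5, 0).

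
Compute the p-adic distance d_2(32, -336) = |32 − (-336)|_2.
d_2(32, -336) = 1/16

Step 1 — x − y = 32 − (-336) = 368. Step 2 — v_2(368) = 4 (factor: 368 = (2^4 · 23); the sign does not affect v_p). Step 3 — |x − y|_2 = 2^{-4} = 1/16.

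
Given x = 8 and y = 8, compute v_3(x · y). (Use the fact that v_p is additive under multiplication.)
v_3(64) = 0

v_p(x) = 0 (factor: 8 = 3^0 · 8); v_p(y) = 0 (factor: 8 = 3^0 · 8). Additivity: v_p(xy) = v_p(x) + v_p(y) = 0 + 0 = 0. (Direct check: xy = 64 = 3^0 · (64).)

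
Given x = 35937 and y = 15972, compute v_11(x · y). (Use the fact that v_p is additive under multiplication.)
v_11(573985764) = 6

v_p(x) = 3 (factor: 35937 = 11^3 · 27); v_p(y) = 3 (factor: 15972 = 11^3 · 12). Additivity: v_p(xy) = v_p(x) + v_p(y) = 3 + 3 = 6. (Direct check: xy = 573985764 = 11^6 · (324).)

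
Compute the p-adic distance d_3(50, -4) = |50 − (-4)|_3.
d_3(50, -4) = 1/27

Step 1 — x − y = 50 − (-4) = 54. Step 2 — v_3(54) = 3 (factor: 54 = (3^3 · 2); the sign does not affect v_p). Step 3 — |x − y|_3 = 3^{-3} = 1/27.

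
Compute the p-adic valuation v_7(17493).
v_7(17493) = 3

v_7(n) is the largest exponent k such that 7^k divides n. Factor out: 17493 = 7^3 · 51. (Sign doesn't affect v_p.) So v_7(17493) = 3.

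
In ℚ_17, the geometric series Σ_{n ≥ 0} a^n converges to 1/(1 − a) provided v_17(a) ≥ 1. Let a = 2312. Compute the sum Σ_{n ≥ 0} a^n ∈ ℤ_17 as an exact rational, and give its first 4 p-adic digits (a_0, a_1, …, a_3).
Σ a^n = 1/(1 − a) = -1/2311;  first 4 digits = (1, 0, 8, 0)

v_17(a) = 2 ≥ 1, so the series converges in ℤ_17 to 1/(1 − a) = 1/(1 − 2312) = -1/2311. Expand this rational in ℤ_17: compute digits iteratively via d_i = x_i mod 17, x_{i+1} = (x_i − d_i)/17. The first 4 digits are (1, 0, 8, 0).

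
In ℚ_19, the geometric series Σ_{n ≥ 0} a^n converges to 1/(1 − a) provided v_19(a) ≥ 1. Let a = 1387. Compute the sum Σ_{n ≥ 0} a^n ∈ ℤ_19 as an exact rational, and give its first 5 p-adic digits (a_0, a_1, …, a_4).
Σ a^n = 1/(1 − a) = -1/1386;  first 5 digits = (1, 16, 12, 6, 12)

v_19(a) = 1 ≥ 1, so the series converges in ℤ_19 to 1/(1 − a) = 1/(1 − 1387) = -1/1386. Expand this rational in ℤ_19: compute digits iteratively via d_i = x_i mod 19, x_{i+1} = (x_i − d_i)/19. The first 5 digits are (1, 16, 12, 6, 12).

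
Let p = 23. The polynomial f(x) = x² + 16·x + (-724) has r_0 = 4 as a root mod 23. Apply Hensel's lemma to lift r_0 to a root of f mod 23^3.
r_2 = 9112 (mod 12167)

Hensel: r_{i+1} = r_i − f(r_i)·(f′(r_i))^{-1} mod 23^{i+2}, f′(x) = 2x + 16. Iterate:
  r_0 = 4 (mod 23)
  r_1 = 119 (mod 529)
  r_2 = 9112 (mod 12167)
Final: r = 9112 satisfies f(r) ≡ 0 mod 23^3.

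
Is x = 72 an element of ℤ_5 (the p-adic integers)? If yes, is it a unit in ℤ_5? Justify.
x ∈ ℤ_5^× (unit); v_5(x) = 0

ℤ_5 = {x ∈ ℚ_5 : v_5(x) ≥ 0} and ℤ_5^× = {x ∈ ℤ_5 : v_5(x) = 0}. Here v_5(72) = v_5(num) − v_5(den) = 0; compare against these criteria.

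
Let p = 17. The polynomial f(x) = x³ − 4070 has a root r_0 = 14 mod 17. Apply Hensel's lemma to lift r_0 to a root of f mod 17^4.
r_3 = 15637 (mod 83521)

Hensel: r_{i+1} = r_i − f(r_i)/f′(r_i) mod 17^{i+2}, where f′(x) = 3x². Iterate:
  r_0 = 14 (mod 17)
  r_1 = 31 (mod 289)
  r_2 = 898 (mod 4913)
  r_3 = 15637 (mod 83521)
Final: r = 15637 with f(r) ≡ 0 mod 17^4.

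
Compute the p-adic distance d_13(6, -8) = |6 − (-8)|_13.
d_13(6, -8) = 1

Step 1 — x − y = 6 − (-8) = 14. Step 2 — v_13(14) = 0 (factor: 14 = (13^0 · 14); the sign does not affect v_p). Step 3 — |x − y|_13 = 13^{0} = 1.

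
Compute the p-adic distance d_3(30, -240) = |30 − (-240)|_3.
d_3(30, -240) = 1/27

Step 1 — x − y = 30 − (-240) = 270. Step 2 — v_3(270) = 3 (factor: 270 = (3^3 · 10); the sign does not affect v_p). Step 3 — |x − y|_3 = 3^{-3} = 1/27.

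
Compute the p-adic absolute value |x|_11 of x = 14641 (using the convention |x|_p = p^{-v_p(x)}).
|14641|_11 = 1/14641

Step 1 — compute v_11(x) by factoring powers of 11 out of the numerator and denominator: v_11(14641) = 4. Step 2 — apply |x|_p = p^{-v_p(x)} = 11^{-4} = 1/14641.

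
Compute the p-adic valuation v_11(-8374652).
v_11(-8374652) = 5

v_11(n) is the largest exponent k such that 11^k divides n. Factor out: -8374652 = -11^5 · 52. (Sign doesn't affect v_p.) So v_11(-8374652) = 5.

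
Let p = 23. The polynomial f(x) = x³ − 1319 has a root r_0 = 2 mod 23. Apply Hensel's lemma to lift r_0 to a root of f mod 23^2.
r_1 = 508 (mod 529)

Hensel: r_{i+1} = r_i − f(r_i)/f′(r_i) mod 23^{i+2}, where f′(x) = 3x². Iterate:
  r_0 = 2 (mod 23)
  r_1 = 508 (mod 529)
Final: r = 508 with f(r) ≡ 0 mod 23^2.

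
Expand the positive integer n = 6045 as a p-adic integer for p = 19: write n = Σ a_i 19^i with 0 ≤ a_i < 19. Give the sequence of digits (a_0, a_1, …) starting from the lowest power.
(a_0, a_1, …) = (3, 14, 16)

Repeated division by 19 gives the digits low-to-high: 6045 = 3 + 14·19^1 + 16·19^2. Digit sequence: (3, 14, 16).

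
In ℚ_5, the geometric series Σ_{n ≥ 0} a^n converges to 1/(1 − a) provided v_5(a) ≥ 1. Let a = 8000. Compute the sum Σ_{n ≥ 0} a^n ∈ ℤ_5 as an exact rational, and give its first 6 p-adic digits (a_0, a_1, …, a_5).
Σ a^n = 1/(1 − a) = -1/7999;  first 6 digits = (1, 0, 0, 4, 2, 2)

v_5(a) = 3 ≥ 1, so the series converges in ℤ_5 to 1/(1 − a) = 1/(1 − 8000) = -1/7999. Expand this rational in ℤ_5: compute digits iteratively via d_i = x_i mod 5, x_{i+1} = (x_i − d_i)/5. The first 6 digits are (1, 0, 0, 4, 2, 2).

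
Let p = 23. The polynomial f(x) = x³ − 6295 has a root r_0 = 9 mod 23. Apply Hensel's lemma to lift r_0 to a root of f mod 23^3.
r_2 = 5483 (mod 12167)

Hensel: r_{i+1} = r_i − f(r_i)/f′(r_i) mod 23^{i+2}, where f′(x) = 3x². Iterate:
  r_0 = 9 (mod 23)
  r_1 = 193 (mod 529)
  r_2 = 5483 (mod 12167)
Final: r = 5483 with f(r) ≡ 0 mod 23^3.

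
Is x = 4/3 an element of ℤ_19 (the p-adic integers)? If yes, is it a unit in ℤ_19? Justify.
x ∈ ℤ_19^× (unit); v_19(x) = 0

ℤ_19 = {x ∈ ℚ_19 : v_19(x) ≥ 0} and ℤ_19^× = {x ∈ ℤ_19 : v_19(x) = 0}. Here v_19(4/3) = v_19(num) − v_19(den) = 0; compare against these criteria.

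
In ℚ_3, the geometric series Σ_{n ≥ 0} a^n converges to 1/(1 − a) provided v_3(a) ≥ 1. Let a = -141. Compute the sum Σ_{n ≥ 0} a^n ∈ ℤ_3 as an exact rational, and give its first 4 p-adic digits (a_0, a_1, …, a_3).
Σ a^n = 1/(1 − a) = 1/142;  first 4 digits = (1, 1, 0, 0)

v_3(a) = 1 ≥ 1, so the series converges in ℤ_3 to 1/(1 − a) = 1/(1 − (-141)) = 1/142. Expand this rational in ℤ_3: compute digits iteratively via d_i = x_i mod 3, x_{i+1} = (x_i − d_i)/3. The first 4 digits are (1, 1, 0, 0).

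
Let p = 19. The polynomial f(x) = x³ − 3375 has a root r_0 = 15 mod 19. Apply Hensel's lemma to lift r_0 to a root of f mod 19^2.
r_1 = 15 (mod 361)

Hensel: r_{i+1} = r_i − f(r_i)/f′(r_i) mod 19^{i+2}, where f′(x) = 3x². Iterate:
  r_0 = 15 (mod 19)
  r_1 = 15 (mod 361)
Final: r = 15 with f(r) ≡ 0 mod 19^2.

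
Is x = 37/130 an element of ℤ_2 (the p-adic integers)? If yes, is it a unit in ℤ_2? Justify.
x ∉ ℤ_2 (v_2(x) = -1 < 0)

ℤ_2 = {x ∈ ℚ_2 : v_2(x) ≥ 0} and ℤ_2^× = {x ∈ ℤ_2 : v_2(x) = 0}. Here v_2(37/130) = v_2(num) − v_2(den) = -1; compare against these criteria.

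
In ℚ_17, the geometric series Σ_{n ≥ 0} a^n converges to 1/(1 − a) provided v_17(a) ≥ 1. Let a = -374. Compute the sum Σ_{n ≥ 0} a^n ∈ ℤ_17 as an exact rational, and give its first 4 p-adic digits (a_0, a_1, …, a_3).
Σ a^n = 1/(1 − a) = 1/375;  first 4 digits = (1, 12, 6, 5)

v_17(a) = 1 ≥ 1, so the series converges in ℤ_17 to 1/(1 − a) = 1/(1 − (-374)) = 1/375. Expand this rational in ℤ_17: compute digits iteratively via d_i = x_i mod 17, x_{i+1} = (x_i − d_i)/17. The first 4 digits are (1, 12, 6, 5).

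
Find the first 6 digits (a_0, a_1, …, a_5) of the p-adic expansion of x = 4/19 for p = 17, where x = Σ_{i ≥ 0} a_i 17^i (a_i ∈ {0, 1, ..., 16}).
(a_0, …, a_5) = (2, 16, 8, 12, 10, 11)

v_17(4/19) = 0 (numerator and denominator both coprime to 17), so x ∈ ℤ_17^×. Compute digits iteratively via a_i = x_i mod 17, x_{i+1} = (x_i − a_i)/17, with x_0 = x:
  x_0 = 4/19;  a_0 = 2;  x_1 = (x_0 − 2)/17 = -2/19
  x_1 = -2/19;  a_1 = 16;  x_2 = (x_1 − 16)/17 = -18/19
  x_2 = -18/19;  a_2 = 8;  x_3 = (x_2 − 8)/17 = -10/19
  x_3 = -10/19;  a_3 = 12;  x_4 = (x_3 − 12)/17 = -14/19
  x_4 = -14/19;  a_4 = 10;  x_5 = (x_4 − 10)/17 = -12/19
  x_5 = -12/19;  a_5 = 11;  x_6 = (x_5 − 11)/17 = -13/19
Digits: (2, 16, 8, 12, 10, 11).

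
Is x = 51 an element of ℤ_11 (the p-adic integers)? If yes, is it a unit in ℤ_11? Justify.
x ∈ ℤ_11^× (unit); v_11(x) = 0

ℤ_11 = {x ∈ ℚ_11 : v_11(x) ≥ 0} and ℤ_11^× = {x ∈ ℤ_11 : v_11(x) = 0}. Here v_11(51) = v_11(num) − v_11(den) = 0; compare against these criteria.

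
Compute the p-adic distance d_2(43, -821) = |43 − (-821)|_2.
d_2(43, -821) = 1/32

Step 1 — x − y = 43 − (-821) = 864. Step 2 — v_2(864) = 5 (factor: 864 = (2^5 · 27); the sign does not affect v_p). Step 3 — |x − y|_2 = 2^{-5} = 1/32.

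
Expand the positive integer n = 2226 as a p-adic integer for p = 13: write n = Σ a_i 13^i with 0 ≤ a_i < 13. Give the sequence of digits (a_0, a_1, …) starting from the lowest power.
(a_0, a_1, …) = (3, 2, 0, 1)

Repeated division by 13 gives the digits low-to-high: 2226 = 3 + 2·13^1 + 1·13^3. Digit sequence: (3, 2, 0, 1).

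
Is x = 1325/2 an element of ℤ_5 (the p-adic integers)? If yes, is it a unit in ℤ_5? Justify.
x ∈ ℤ_5 but not a unit; v_5(x) = 2 > 0

ℤ_5 = {x ∈ ℚ_5 : v_5(x) ≥ 0} and ℤ_5^× = {x ∈ ℤ_5 : v_5(x) = 0}. Here v_5(1325/2) = v_5(num) − v_5(den) = 2; compare against these criteria.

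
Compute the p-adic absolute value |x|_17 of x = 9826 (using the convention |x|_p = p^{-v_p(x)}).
|9826|_17 = 1/4913

Step 1 — compute v_17(x) by factoring powers of 17 out of the numerator and denominator: v_17(9826) = 3. Step 2 — apply |x|_p = p^{-v_p(x)} = 17^{-3} = 1/4913.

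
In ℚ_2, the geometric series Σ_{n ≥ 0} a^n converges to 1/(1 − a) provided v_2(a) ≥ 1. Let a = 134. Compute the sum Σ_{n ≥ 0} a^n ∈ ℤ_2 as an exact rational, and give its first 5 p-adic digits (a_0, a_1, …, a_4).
Σ a^n = 1/(1 − a) = -1/133;  first 5 digits = (1, 1, 0, 0, 1)

v_2(a) = 1 ≥ 1, so the series converges in ℤ_2 to 1/(1 − a) = 1/(1 − 134) = -1/133. Expand this rational in ℤ_2: compute digits iteratively via d_i = x_i mod 2, x_{i+1} = (x_i − d_i)/2. The first 5 digits are (1, 1, 0, 0, 1).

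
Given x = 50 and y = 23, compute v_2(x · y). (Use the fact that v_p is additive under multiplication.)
v_2(1150) = 1

v_p(x) = 1 (factor: 50 = 2^1 · 25); v_p(y) = 0 (factor: 23 = 2^0 · 23). Additivity: v_p(xy) = v_p(x) + v_p(y) = 1 + 0 = 1. (Direct check: xy = 1150 = 2^1 · (575).)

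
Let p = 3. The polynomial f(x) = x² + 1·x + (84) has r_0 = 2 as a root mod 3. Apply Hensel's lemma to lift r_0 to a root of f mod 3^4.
r_3 = 65 (mod 81)

Hensel: r_{i+1} = r_i − f(r_i)·(f′(r_i))^{-1} mod 3^{i+2}, f′(x) = 2x + 1. Iterate:
  r_0 = 2 (mod 3)
  r_1 = 2 (mod 9)
  r_2 = 11 (mod 27)
  r_3 = 65 (mod 81)
Final: r = 65 satisfies f(r) ≡ 0 mod 3^4.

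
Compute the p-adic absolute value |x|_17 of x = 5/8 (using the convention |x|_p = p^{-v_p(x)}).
|5/8|_17 = 1

Step 1 — compute v_17(x) by factoring powers of 17 out of the numerator and denominator: v_17(5/8) = 0. Step 2 — apply |x|_p = p^{-v_p(x)} = 17^{0} = 1.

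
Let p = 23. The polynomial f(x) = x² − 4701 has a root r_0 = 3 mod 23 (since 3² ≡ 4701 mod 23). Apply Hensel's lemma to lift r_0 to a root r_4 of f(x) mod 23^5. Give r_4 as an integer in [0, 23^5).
r_4 = 2275485 (mod 6436343)

Hensel's recurrence: r_{i+1} = r_i − f(r_i)·(f′(r_i))^{-1} mod 23^{i+2}, with f′(x) = 2x. Iterate:
  r_0 = 3 (mod 23)
  r_1 = 256 (mod 529)
  r_2 = 256 (mod 12167)
  r_3 = 36757 (mod 279841)
  r_4 = 2275485 (mod 6436343)
Final: r_4 = 2275485, and one checks f(r_4) ≡ 0 mod 23^5.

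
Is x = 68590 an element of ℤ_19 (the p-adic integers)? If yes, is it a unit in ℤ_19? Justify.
x ∈ ℤ_19 but not a unit; v_19(x) = 3 > 0

ℤ_19 = {x ∈ ℚ_19 : v_19(x) ≥ 0} and ℤ_19^× = {x ∈ ℤ_19 : v_19(x) = 0}. Here v_19(68590) = v_19(num) − v_19(den) = 3; compare against these criteria.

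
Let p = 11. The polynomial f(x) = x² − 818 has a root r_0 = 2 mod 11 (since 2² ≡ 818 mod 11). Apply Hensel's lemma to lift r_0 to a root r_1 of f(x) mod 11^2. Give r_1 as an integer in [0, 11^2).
r_1 = 24 (mod 121)

Hensel's recurrence: r_{i+1} = r_i − f(r_i)·(f′(r_i))^{-1} mod 11^{i+2}, with f′(x) = 2x. Iterate:
  r_0 = 2 (mod 11)
  r_1 = 24 (mod 121)
Final: r_1 = 24, and one checks f(r_1) ≡ 0 mod 11^2.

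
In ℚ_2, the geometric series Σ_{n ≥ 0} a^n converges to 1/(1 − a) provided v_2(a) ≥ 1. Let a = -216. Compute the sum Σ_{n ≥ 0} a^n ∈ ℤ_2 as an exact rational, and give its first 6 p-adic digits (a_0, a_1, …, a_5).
Σ a^n = 1/(1 − a) = 1/217;  first 6 digits = (1, 0, 0, 1, 0, 1)

v_2(a) = 3 ≥ 1, so the series converges in ℤ_2 to 1/(1 − a) = 1/(1 − (-216)) = 1/217. Expand this rational in ℤ_2: compute digits iteratively via d_i = x_i mod 2, x_{i+1} = (x_i − d_i)/2. The first 6 digits are (1, 0, 0, 1, 0, 1).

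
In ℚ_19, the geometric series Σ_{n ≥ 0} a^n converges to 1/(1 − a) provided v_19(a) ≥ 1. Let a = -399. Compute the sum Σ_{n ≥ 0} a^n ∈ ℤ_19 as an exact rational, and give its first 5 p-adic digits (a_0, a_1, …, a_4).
Σ a^n = 1/(1 − a) = 1/400;  first 5 digits = (1, 17, 2, 15, 4)

v_19(a) = 1 ≥ 1, so the series converges in ℤ_19 to 1/(1 − a) = 1/(1 − (-399)) = 1/400. Expand this rational in ℤ_19: compute digits iteratively via d_i = x_i mod 19, x_{i+1} = (x_i − d_i)/19. The first 5 digits are (1, 17, 2, 15, 4).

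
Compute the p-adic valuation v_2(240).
v_2(240) = 4

v_2(n) is the largest exponent k such that 2^k divides n. Factor out: 240 = 2^4 · 15. (Sign doesn't affect v_p.) So v_2(240) = 4.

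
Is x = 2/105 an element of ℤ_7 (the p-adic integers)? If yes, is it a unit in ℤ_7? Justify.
x ∉ ℤ_7 (v_7(x) = -1 < 0)

ℤ_7 = {x ∈ ℚ_7 : v_7(x) ≥ 0} and ℤ_7^× = {x ∈ ℤ_7 : v_7(x) = 0}. Here v_7(2/105) = v_7(num) − v_7(den) = -1; compare against these criteria.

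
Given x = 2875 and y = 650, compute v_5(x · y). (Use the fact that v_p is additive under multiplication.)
v_5(1868750) = 5

v_p(x) = 3 (factor: 2875 = 5^3 · 23); v_p(y) = 2 (factor: 650 = 5^2 · 26). Additivity: v_p(xy) = v_p(x) + v_p(y) = 3 + 2 = 5. (Direct check: xy = 1868750 = 5^5 · (598).)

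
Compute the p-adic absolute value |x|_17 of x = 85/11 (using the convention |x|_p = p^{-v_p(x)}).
|85/11|_17 = 1/17

Step 1 — compute v_17(x) by factoring powers of 17 out of the numerator and denominator: v_17(85/11) = 1. Step 2 — apply |x|_p = p^{-v_p(x)} = 17^{-1} = 1/17.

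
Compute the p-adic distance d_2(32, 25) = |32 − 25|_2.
d_2(32, 25) = 1

Step 1 — x − y = 32 − 25 = 7. Step 2 — v_2(7) = 0 (factor: 7 = (2^0 · 7); the sign does not affect v_p). Step 3 — |x − y|_2 = 2^{0} = 1.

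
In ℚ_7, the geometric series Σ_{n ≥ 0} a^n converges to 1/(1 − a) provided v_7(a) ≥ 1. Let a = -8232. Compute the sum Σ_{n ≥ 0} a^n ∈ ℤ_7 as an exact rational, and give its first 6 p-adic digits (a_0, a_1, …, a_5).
Σ a^n = 1/(1 − a) = 1/8233;  first 6 digits = (1, 0, 0, 4, 3, 6)

v_7(a) = 3 ≥ 1, so the series converges in ℤ_7 to 1/(1 − a) = 1/(1 − (-8232)) = 1/8233. Expand this rational in ℤ_7: compute digits iteratively via d_i = x_i mod 7, x_{i+1} = (x_i − d_i)/7. The first 6 digits are (1, 0, 0, 4, 3, 6).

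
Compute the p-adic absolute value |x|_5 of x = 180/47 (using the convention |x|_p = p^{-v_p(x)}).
|180/47|_5 = 1/5

Step 1 — compute v_5(x) by factoring powers of 5 out of the numerator and denominator: v_5(180/47) = 1. Step 2 — apply |x|_p = p^{-v_p(x)} = 5^{-1} = 1/5.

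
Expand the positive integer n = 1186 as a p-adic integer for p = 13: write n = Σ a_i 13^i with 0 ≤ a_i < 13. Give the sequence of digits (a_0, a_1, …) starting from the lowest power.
(a_0, a_1, …) = (3, 0, 7)

Repeated division by 13 gives the digits low-to-high: 1186 = 3 + 7·13^2. Digit sequence: (3, 0, 7).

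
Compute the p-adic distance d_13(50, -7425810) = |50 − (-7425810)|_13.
d_13(50, -7425810) = 1/371293

Step 1 — x − y = 50 − (-7425810) = 7425860. Step 2 — v_13(7425860) = 5 (factor: 7425860 = (13^5 · 20); the sign does not affect v_p). Step 3 — |x − y|_13 = 13^{-5} = 1/371293.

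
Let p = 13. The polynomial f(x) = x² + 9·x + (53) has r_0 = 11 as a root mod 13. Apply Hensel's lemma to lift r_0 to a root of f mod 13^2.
r_1 = 24 (mod 169)

Hensel: r_{i+1} = r_i − f(r_i)·(f′(r_i))^{-1} mod 13^{i+2}, f′(x) = 2x + 9. Iterate:
  r_0 = 11 (mod 13)
  r_1 = 24 (mod 169)
Final: r = 24 satisfies f(r) ≡ 0 mod 13^2.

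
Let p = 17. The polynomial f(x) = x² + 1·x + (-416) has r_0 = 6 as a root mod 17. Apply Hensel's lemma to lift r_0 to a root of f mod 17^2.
r_1 = 57 (mod 289)

Hensel: r_{i+1} = r_i − f(r_i)·(f′(r_i))^{-1} mod 17^{i+2}, f′(x) = 2x + 1. Iterate:
  r_0 = 6 (mod 17)
  r_1 = 57 (mod 289)
Final: r = 57 satisfies f(r) ≡ 0 mod 17^2.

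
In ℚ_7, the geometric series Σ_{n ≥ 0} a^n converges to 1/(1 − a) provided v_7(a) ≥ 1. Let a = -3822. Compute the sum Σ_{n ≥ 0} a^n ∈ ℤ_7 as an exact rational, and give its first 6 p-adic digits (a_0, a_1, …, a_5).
Σ a^n = 1/(1 − a) = 1/3823;  first 6 digits = (1, 0, 6, 2, 6, 0)

v_7(a) = 2 ≥ 1, so the series converges in ℤ_7 to 1/(1 − a) = 1/(1 − (-3822)) = 1/3823. Expand this rational in ℤ_7: compute digits iteratively via d_i = x_i mod 7, x_{i+1} = (x_i − d_i)/7. The first 6 digits are (1, 0, 6, 2, 6, 0).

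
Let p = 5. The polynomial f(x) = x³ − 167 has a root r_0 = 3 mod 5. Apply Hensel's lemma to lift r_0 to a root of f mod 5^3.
r_2 = 23 (mod 125)

Hensel: r_{i+1} = r_i − f(r_i)/f′(r_i) mod 5^{i+2}, where f′(x) = 3x². Iterate:
  r_0 = 3 (mod 5)
  r_1 = 23 (mod 25)
  r_2 = 23 (mod 125)
Final: r = 23 with f(r) ≡ 0 mod 5^3.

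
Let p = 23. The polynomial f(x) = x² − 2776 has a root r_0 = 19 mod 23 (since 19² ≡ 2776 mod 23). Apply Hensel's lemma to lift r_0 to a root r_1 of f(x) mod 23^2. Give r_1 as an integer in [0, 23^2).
r_1 = 180 (mod 529)

Hensel's recurrence: r_{i+1} = r_i − f(r_i)·(f′(r_i))^{-1} mod 23^{i+2}, with f′(x) = 2x. Iterate:
  r_0 = 19 (mod 23)
  r_1 = 180 (mod 529)
Final: r_1 = 180, and one checks f(r_1) ≡ 0 mod 23^2.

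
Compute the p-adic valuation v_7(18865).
v_7(18865) = 3

v_7(n) is the largest exponent k such that 7^k divides n. Factor out: 18865 = 7^3 · 55. (Sign doesn't affect v_p.) So v_7(18865) = 3.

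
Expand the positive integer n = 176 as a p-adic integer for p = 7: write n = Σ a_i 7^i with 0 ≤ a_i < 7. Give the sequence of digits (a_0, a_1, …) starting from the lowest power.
(a_0, a_1, …) = (1, 4, 3)

Repeated division by 7 gives the digits low-to-high: 176 = 1 + 4·7^1 + 3·7^2. Digit sequence: (1, 4, 3).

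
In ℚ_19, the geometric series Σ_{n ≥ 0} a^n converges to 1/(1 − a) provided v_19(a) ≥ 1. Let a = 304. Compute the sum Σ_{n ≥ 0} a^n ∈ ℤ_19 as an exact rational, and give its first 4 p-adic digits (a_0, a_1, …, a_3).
Σ a^n = 1/(1 − a) = -1/303;  first 4 digits = (1, 16, 9, 5)

v_19(a) = 1 ≥ 1, so the series converges in ℤ_19 to 1/(1 − a) = 1/(1 − 304) = -1/303. Expand this rational in ℤ_19: compute digits iteratively via d_i = x_i mod 19, x_{i+1} = (x_i − d_i)/19. The first 4 digits are (1, 16, 9, 5).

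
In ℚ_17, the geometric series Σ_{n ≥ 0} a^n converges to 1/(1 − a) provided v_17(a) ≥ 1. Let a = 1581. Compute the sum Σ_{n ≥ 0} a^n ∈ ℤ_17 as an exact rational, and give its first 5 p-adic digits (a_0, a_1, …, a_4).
Σ a^n = 1/(1 − a) = -1/1580;  first 5 digits = (1, 8, 1, 1, 16)

v_17(a) = 1 ≥ 1, so the series converges in ℤ_17 to 1/(1 − a) = 1/(1 − 1581) = -1/1580. Expand this rational in ℤ_17: compute digits iteratively via d_i = x_i mod 17, x_{i+1} = (x_i − d_i)/17. The first 5 digits are (1, 8, 1, 1, 16).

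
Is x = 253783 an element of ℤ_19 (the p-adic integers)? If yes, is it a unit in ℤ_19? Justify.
x ∈ ℤ_19 but not a unit; v_19(x) = 3 > 0

ℤ_19 = {x ∈ ℚ_19 : v_19(x) ≥ 0} and ℤ_19^× = {x ∈ ℤ_19 : v_19(x) = 0}. Here v_19(253783) = v_19(num) − v_19(den) = 3; compare against these criteria.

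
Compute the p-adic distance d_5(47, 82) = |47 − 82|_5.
d_5(47, 82) = 1/5

Step 1 — x − y = 47 − 82 = -35. Step 2 — v_5(-35) = 1 (factor: -35 = −(5^1 · 7); the sign does not affect v_p). Step 3 — |x − y|_5 = 5^{-1} = 1/5.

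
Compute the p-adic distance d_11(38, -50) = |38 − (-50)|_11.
d_11(38, -50) = 1/11

Step 1 — x − y = 38 − (-50) = 88. Step 2 — v_11(88) = 1 (factor: 88 = (11^1 · 8); the sign does not affect v_p). Step 3 — |x − y|_11 = 11^{-1} = 1/11.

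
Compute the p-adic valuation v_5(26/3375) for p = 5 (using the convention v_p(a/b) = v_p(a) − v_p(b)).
v_5(26/3375) = -3

Factor powers of 5 from the numerator and denominator of the reduced fraction: 26 = 5^0 · 26 and 3375 = 5^3 · 27. Apply v_p(a/b) = v_p(a) − v_p(b): v_5(26/3375) = 0 − 3 = -3.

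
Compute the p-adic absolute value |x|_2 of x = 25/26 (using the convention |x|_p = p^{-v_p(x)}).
|25/26|_2 = 2

Step 1 — compute v_2(x) by factoring powers of 2 out of the numerator and denominator: v_2(25/26) = -1. Step 2 — apply |x|_p = p^{-v_p(x)} = 2^{1} = 2.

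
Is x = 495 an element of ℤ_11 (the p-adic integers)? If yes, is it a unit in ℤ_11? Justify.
x ∈ ℤ_11 but not a unit; v_11(x) = 1 > 0

ℤ_11 = {x ∈ ℚ_11 : v_11(x) ≥ 0} and ℤ_11^× = {x ∈ ℤ_11 : v_11(x) = 0}. Here v_11(495) = v_11(num) − v_11(den) = 1; compare against these criteria.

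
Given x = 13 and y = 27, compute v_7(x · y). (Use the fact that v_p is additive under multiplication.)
v_7(351) = 0

v_p(x) = 0 (factor: 13 = 7^0 · 13); v_p(y) = 0 (factor: 27 = 7^0 · 27). Additivity: v_p(xy) = v_p(x) + v_p(y) = 0 + 0 = 0. (Direct check: xy = 351 = 7^0 · (351).)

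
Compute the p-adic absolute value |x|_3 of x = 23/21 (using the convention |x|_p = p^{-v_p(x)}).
|23/21|_3 = 3

Step 1 — compute v_3(x) by factoring powers of 3 out of the numerator and denominator: v_3(23/21) = -1. Step 2 — apply |x|_p = p^{-v_p(x)} = 3^{1} = 3.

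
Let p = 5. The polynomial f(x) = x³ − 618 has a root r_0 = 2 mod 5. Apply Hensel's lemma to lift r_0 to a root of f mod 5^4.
r_3 = 332 (mod 625)

Hensel: r_{i+1} = r_i − f(r_i)/f′(r_i) mod 5^{i+2}, where f′(x) = 3x². Iterate:
  r_0 = 2 (mod 5)
  r_1 = 7 (mod 25)
  r_2 = 82 (mod 125)
  r_3 = 332 (mod 625)
Final: r = 332 with f(r) ≡ 0 mod 5^4.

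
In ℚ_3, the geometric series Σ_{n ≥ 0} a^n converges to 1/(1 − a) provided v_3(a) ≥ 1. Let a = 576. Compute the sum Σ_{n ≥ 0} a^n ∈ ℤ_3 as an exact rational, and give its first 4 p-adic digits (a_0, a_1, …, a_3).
Σ a^n = 1/(1 − a) = -1/575;  first 4 digits = (1, 0, 1, 0)

v_3(a) = 2 ≥ 1, so the series converges in ℤ_3 to 1/(1 − a) = 1/(1 − 576) = -1/575. Expand this rational in ℤ_3: compute digits iteratively via d_i = x_i mod 3, x_{i+1} = (x_i − d_i)/3. The first 4 digits are (1, 0, 1, 0).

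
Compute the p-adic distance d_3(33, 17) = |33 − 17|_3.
d_3(33, 17) = 1

Step 1 — x − y = 33 − 17 = 16. Step 2 — v_3(16) = 0 (factor: 16 = (3^0 · 16); the sign does not affect v_p). Step 3 — |x − y|_3 = 3^{0} = 1.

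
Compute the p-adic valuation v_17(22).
v_17(22) = 0

v_17(n) is the largest exponent k such that 17^k divides n. Factor out: 22 = 17^0 · 22. (Sign doesn't affect v_p.) So v_17(22) = 0.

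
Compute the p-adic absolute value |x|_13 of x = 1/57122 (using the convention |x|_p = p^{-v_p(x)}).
|1/57122|_13 = 28561

Step 1 — compute v_13(x) by factoring powers of 13 out of the numerator and denominator: v_13(1/57122) = -4. Step 2 — apply |x|_p = p^{-v_p(x)} = 13^{4} = 28561.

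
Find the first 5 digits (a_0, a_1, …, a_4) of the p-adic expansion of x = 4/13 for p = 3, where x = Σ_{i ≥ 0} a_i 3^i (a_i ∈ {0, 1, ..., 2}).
(a_0, …, a_4) = (1, 0, 2, 0, 0)

v_3(4/13) = 0 (numerator and denominator both coprime to 3), so x ∈ ℤ_3^×. Compute digits iteratively via a_i = x_i mod 3, x_{i+1} = (x_i − a_i)/3, with x_0 = x:
  x_0 = 4/13;  a_0 = 1;  x_1 = (x_0 − 1)/3 = -3/13
  x_1 = -3/13;  a_1 = 0;  x_2 = (x_1 − 0)/3 = -1/13
  x_2 = -1/13;  a_2 = 2;  x_3 = (x_2 − 2)/3 = -9/13
  x_3 = -9/13;  a_3 = 0;  x_4 = (x_3 − 0)/3 = -3/13
  x_4 = -3/13;  a_4 = 0;  x_5 = (x_4 − 0)/3 = -1/13
Digits: (1, 0, 2, 0, 0).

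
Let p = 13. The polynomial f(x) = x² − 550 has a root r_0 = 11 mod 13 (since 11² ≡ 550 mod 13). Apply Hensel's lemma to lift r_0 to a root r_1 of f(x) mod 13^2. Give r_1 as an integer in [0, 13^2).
r_1 = 115 (mod 169)

Hensel's recurrence: r_{i+1} = r_i − f(r_i)·(f′(r_i))^{-1} mod 13^{i+2}, with f′(x) = 2x. Iterate:
  r_0 = 11 (mod 13)
  r_1 = 115 (mod 169)
Final: r_1 = 115, and one checks f(r_1) ≡ 0 mod 13^2.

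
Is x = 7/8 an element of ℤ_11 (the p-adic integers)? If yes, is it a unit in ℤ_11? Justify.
x ∈ ℤ_11^× (unit); v_11(x) = 0

ℤ_11 = {x ∈ ℚ_11 : v_11(x) ≥ 0} and ℤ_11^× = {x ∈ ℤ_11 : v_11(x) = 0}. Here v_11(7/8) = v_11(num) − v_11(den) = 0; compare against these criteria.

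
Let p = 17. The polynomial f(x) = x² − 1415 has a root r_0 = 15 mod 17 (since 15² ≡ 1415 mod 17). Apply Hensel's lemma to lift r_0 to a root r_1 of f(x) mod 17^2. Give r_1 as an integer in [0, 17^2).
r_1 = 151 (mod 289)

Hensel's recurrence: r_{i+1} = r_i − f(r_i)·(f′(r_i))^{-1} mod 17^{i+2}, with f′(x) = 2x. Iterate:
  r_0 = 15 (mod 17)
  r_1 = 151 (mod 289)
Final: r_1 = 151, and one checks f(r_1) ≡ 0 mod 17^2.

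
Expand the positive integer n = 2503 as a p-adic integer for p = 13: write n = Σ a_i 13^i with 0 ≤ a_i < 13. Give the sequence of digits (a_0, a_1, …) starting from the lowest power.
(a_0, a_1, …) = (7, 10, 1, 1)

Repeated division by 13 gives the digits low-to-high: 2503 = 7 + 10·13^1 + 1·13^2 + 1·13^3. Digit sequence: (7, 10, 1, 1).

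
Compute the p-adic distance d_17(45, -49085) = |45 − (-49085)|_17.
d_17(45, -49085) = 1/4913

Step 1 — x − y = 45 − (-49085) = 49130. Step 2 — v_17(49130) = 3 (factor: 49130 = (17^3 · 10); the sign does not affect v_p). Step 3 — |x − y|_17 = 17^{-3} = 1/4913.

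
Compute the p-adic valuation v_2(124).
v_2(124) = 2

v_2(n) is the largest exponent k such that 2^k divides n. Factor out: 124 = 2^2 · 31. (Sign doesn't affect v_p.) So v_2(124) = 2.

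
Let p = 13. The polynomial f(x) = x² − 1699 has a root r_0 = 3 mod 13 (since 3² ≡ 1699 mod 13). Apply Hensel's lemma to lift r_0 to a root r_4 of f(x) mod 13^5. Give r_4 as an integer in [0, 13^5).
r_4 = 323976 (mod 371293)

Hensel's recurrence: r_{i+1} = r_i − f(r_i)·(f′(r_i))^{-1} mod 13^{i+2}, with f′(x) = 2x. Iterate:
  r_0 = 3 (mod 13)
  r_1 = 3 (mod 169)
  r_2 = 1017 (mod 2197)
  r_3 = 9805 (mod 28561)
  r_4 = 323976 (mod 371293)
Final: r_4 = 323976, and one checks f(r_4) ≡ 0 mod 13^5.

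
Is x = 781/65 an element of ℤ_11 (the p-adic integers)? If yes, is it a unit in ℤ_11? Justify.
x ∈ ℤ_11 but not a unit; v_11(x) = 1 > 0

ℤ_11 = {x ∈ ℚ_11 : v_11(x) ≥ 0} and ℤ_11^× = {x ∈ ℤ_11 : v_11(x) = 0}. Here v_11(781/65) = v_11(num) − v_11(den) = 1; compare against these criteria.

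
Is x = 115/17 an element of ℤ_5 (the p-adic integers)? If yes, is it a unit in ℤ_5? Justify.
x ∈ ℤ_5 but not a unit; v_5(x) = 1 > 0

ℤ_5 = {x ∈ ℚ_5 : v_5(x) ≥ 0} and ℤ_5^× = {x ∈ ℤ_5 : v_5(x) = 0}. Here v_5(115/17) = v_5(num) − v_5(den) = 1; compare against these criteria.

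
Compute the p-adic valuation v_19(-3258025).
v_19(-3258025) = 4

v_19(n) is the largest exponent k such that 19^k divides n. Factor out: -3258025 = -19^4 · 25. (Sign doesn't affect v_p.) So v_19(-3258025) = 4.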